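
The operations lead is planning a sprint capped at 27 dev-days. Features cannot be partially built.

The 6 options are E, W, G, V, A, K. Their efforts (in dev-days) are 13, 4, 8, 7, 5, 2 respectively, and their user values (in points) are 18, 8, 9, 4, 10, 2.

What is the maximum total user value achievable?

This is a 0-1 knapsack instance.
E + W + G + K: effort 13 + 4 + 8 + 2 = 27 ≤ 27, user value 18 + 8 + 9 + 2 = 37.
E + G + A: effort 13 + 8 + 5 = 26 ≤ 27, user value 18 + 9 + 10 = 37.
E + W + A + K: effort 13 + 4 + 5 + 2 = 24 ≤ 27, user value 18 + 8 + 10 + 2 = 38.
Best is E, W, A, and K with total user value 38.

38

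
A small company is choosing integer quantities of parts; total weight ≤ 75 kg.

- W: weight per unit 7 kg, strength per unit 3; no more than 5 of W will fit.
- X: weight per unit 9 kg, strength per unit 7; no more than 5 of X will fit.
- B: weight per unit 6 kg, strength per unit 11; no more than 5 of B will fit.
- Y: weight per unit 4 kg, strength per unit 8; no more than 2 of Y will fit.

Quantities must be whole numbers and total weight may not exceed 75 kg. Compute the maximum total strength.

Y has the best ratio (8/4); taking only Y gives at most 2×8 = 16 (stopped by the supply cap of 2).
Mixing does better — 4×X, 5×B, and 2×Y: weight 74 ≤ 75, strength 4·7 + 5·11 + 2·8 = 99.

99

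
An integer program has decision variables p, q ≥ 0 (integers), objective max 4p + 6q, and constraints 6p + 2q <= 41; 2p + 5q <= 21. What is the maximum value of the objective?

32

Relaxing integrality, the LP optimum is 35.23 at (p,q) = (6.27, 1.69), which is not an integer point.
(p,q)=(5,2): 6·5+2·2=34≤41, 2·5+5·2=20≤21, objective 32.
(p,q)=(6,1): 6·6+2·1=38≤41, 2·6+5·1=17≤21, objective 30.
(p,q)=(4,2): 6·4+2·2=28≤41, 2·4+5·2=18≤21, objective 28.
Maximum is 32 at (p,q)=(5,2).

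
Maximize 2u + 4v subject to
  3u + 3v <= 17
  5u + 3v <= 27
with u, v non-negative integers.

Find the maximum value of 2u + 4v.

20

Relaxing integrality, the LP optimum is 22.67 at (u,v) = (0, 5.67), which is not an integer point.
(u,v)=(0,5) is feasible, giving 20.
(u,v)=(1,4) is feasible, giving 18.
No feasible integer point exceeds 20.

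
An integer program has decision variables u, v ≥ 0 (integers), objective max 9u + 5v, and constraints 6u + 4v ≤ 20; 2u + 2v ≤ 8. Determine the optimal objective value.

28

(u,v)=(2,2) is feasible, giving 28.
(u,v)=(3,0) is feasible, giving 27.
(u,v)=(1,3) is feasible, giving 24.
(u,v)=(2,1) is feasible, giving 23.
No feasible integer point exceeds 28.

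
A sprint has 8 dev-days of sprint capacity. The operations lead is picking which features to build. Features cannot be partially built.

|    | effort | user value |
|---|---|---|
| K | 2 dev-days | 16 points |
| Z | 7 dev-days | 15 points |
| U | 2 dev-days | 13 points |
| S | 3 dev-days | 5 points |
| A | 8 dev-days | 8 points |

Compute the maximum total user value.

Allowing fractional choices, the relaxed optimum would be about 37.6, but features are indivisible.
K + U: effort 2 + 2 = 4 ≤ 8, user value 16 + 13 = 29.
K + U + S: effort 2 + 2 + 3 = 7 ≤ 8, user value 16 + 13 + 5 = 34.
Best is K, U, and S with total user value 34.

34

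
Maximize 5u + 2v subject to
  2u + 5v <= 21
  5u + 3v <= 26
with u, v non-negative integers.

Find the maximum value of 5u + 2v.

The continuous relaxation peaks at (5.2, 0) with value 26.00; rounding to a feasible lattice point costs some objective.
(u,v)=(5,0): 2·5+5·0=10≤21, 5·5+3·0=25≤26, objective 25.
(u,v)=(4,1): 2·4+5·1=13≤21, 5·4+3·1=23≤26, objective 22.
(u,v)=(4,0): 2·4+5·0=8≤21, 5·4+3·0=20≤26, objective 20.
The best lattice point is (5,0), giving 25.

25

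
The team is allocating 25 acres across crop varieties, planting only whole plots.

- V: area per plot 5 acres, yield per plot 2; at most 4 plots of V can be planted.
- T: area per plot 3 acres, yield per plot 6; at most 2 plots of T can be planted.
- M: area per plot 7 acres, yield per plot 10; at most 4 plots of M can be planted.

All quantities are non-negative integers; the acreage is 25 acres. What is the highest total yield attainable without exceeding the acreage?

T has the best ratio (6/3); taking only T gives at most 2×6 = 12 (stopped by the supply cap of 2).
Mixing does better — 1×T and 3×M: area 24 ≤ 25, yield 1·6 + 3·10 = 36.

36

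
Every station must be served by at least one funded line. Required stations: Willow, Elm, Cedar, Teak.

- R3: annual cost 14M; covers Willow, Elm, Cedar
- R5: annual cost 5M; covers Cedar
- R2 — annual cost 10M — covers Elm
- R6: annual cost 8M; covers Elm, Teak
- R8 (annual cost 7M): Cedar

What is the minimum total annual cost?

22

The greedy cost-per-new-station heuristic would pick R6, R5, and R3 for 27, but a cheaper cover exists.
Choose R3 and R6: together they cover Willow, Elm, Cedar, Teak — every station.
Total annual cost: 14 + 8 = 22.
No cover costs less than 22.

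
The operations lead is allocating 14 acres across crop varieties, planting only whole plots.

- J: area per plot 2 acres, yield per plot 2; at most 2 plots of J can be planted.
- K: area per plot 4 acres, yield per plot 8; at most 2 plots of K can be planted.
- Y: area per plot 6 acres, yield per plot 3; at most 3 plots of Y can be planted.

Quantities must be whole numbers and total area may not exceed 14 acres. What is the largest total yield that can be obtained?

This is a bounded integer knapsack.
2×K and 1×Y: area 14 ≤ 14, yield 2·8 + 1·3 = 19.
2×J and 2×K: area 12 ≤ 14, yield 2·2 + 2·8 = 20.
Best is 20.

20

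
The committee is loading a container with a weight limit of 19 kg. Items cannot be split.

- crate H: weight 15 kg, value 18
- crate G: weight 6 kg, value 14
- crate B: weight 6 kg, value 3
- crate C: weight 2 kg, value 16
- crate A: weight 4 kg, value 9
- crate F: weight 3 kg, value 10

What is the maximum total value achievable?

49

Take crate G, crate C, crate A, and crate F: weight 6 + 2 + 4 + 3 = 15 ≤ 19, value 14 + 16 + 9 + 10 = 49.
No other feasible combination does better.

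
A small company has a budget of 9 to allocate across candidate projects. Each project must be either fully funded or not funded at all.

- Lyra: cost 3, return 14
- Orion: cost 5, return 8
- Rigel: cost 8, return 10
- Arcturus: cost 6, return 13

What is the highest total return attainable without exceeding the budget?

27

Take Lyra and Arcturus: cost 3 + 6 = 9 ≤ 9, return 14 + 13 = 27.
No other feasible combination does better.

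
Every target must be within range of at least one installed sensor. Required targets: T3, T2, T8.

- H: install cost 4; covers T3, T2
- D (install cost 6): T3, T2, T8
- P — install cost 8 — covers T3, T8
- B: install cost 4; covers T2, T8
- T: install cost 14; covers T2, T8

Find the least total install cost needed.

6

The greedy cost-per-new-target heuristic would pick H and B for 8, but a cheaper cover exists.
D alone covers T3, T2, T8 — every target.
Total install cost: 6.
No cover costs less than 6.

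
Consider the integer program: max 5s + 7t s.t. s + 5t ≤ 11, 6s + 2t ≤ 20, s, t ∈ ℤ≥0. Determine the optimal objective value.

22

Relaxing integrality, the LP optimum is 25.43 at (s,t) = (2.79, 1.64), which is not an integer point.
(s,t)=(3,1): 1·3+5·1=8≤11, 6·3+2·1=20≤20, objective 22.
(s,t)=(1,2): 1·1+5·2=11≤11, 6·1+2·2=10≤20, objective 19.
(s,t)=(2,1): 1·2+5·1=7≤11, 6·2+2·1=14≤20, objective 17.
(s,t)=(3,0): 1·3+5·0=3≤11, 6·3+2·0=18≤20, objective 15.
No feasible integer point exceeds 22.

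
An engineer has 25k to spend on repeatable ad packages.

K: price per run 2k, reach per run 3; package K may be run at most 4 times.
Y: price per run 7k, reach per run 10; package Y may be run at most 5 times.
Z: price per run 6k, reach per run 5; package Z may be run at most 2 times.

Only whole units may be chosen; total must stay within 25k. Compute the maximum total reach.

K has the best ratio (3/2); taking only K gives at most 4×3 = 12 (stopped by the supply cap of 4).
Mixing does better — 2×K and 3×Y: price 25 ≤ 25, reach 2·3 + 3·10 = 36.

36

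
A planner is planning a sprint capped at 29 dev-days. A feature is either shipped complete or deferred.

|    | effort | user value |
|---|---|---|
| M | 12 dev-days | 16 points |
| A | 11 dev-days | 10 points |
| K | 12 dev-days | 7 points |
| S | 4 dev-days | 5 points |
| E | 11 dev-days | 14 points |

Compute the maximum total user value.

35

Take M, S, and E: effort 12 + 4 + 11 = 27 ≤ 29, user value 16 + 5 + 14 = 35.
No other feasible combination does better.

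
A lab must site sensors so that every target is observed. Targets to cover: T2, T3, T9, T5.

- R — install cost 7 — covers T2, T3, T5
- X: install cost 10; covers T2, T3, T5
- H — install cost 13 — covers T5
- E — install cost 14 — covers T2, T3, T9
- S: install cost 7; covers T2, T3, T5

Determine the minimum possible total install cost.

Choose R and E: together they cover T2, T3, T9, T5 — every target.
Total install cost: 7 + 14 = 21.
No cover costs less than 21.

21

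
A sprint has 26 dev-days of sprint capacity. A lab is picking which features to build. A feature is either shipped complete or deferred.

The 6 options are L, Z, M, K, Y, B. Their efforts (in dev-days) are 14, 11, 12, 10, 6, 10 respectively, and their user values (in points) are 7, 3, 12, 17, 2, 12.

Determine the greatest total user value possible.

K + Y + B: effort 10 + 6 + 10 = 26 ≤ 26, user value 17 + 2 + 12 = 31.
K + B: effort 10 + 10 = 20 ≤ 26, user value 17 + 12 = 29.
M + K: effort 12 + 10 = 22 ≤ 26, user value 12 + 17 = 29.
Best is K, Y, and B with total user value 31.

31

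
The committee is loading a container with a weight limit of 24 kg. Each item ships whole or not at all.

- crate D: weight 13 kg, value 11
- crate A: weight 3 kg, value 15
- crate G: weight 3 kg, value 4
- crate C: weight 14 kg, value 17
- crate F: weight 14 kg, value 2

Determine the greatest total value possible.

36

Treat it as a binary knapsack problem.
Allowing fractional choices, the relaxed optimum would be about 39.4, but items are indivisible.
crate D + crate A + crate G: weight 13 + 3 + 3 = 19 ≤ 24, value 11 + 15 + 4 = 30.
crate A + crate G + crate C: weight 3 + 3 + 14 = 20 ≤ 24, value 15 + 4 + 17 = 36.
crate A + crate C: weight 3 + 14 = 17 ≤ 24, value 15 + 17 = 32.
Best is crate A, crate G, and crate C with total value 36.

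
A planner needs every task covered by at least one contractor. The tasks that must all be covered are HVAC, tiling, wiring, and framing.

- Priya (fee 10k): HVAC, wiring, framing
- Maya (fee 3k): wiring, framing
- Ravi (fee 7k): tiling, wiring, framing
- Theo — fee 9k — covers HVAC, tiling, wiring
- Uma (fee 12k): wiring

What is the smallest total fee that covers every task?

12

This is an integer covering problem.
Choose Maya and Theo: together they cover HVAC, tiling, wiring, framing — every task.
Total fee: 3 + 9 = 12.
No cover costs less than 12.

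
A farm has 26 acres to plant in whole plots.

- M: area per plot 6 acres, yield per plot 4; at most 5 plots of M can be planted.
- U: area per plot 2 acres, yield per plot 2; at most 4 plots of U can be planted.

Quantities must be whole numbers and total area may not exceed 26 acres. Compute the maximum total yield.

20

U has the best ratio (2/2); taking only U gives at most 4×2 = 8 (stopped by the supply cap of 4).
Mixing does better — 3×M and 4×U: area 26 ≤ 26, yield 3·4 + 4·2 = 20.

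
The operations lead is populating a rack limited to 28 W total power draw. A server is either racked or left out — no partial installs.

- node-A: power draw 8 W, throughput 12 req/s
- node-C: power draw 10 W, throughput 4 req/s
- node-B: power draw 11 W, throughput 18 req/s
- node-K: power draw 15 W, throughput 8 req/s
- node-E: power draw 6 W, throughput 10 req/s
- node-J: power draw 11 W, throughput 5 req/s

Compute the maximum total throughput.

This is an integer program with binary decision variables.
Allowing fractional choices, the relaxed optimum would be about 41.6, but servers are indivisible.
node-A + node-B + node-E: power draw 8 + 11 + 6 = 25 ≤ 28, throughput 12 + 18 + 10 = 40.
node-B + node-E + node-J: power draw 11 + 6 + 11 = 28 ≤ 28, throughput 18 + 10 + 5 = 33.
Best is node-A, node-B, and node-E with total throughput 40.

40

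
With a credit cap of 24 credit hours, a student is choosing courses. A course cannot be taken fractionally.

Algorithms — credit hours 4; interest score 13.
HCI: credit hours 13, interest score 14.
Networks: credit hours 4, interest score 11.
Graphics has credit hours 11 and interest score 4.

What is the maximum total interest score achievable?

38

Allowing fractional choices, the relaxed optimum would be about 39.1, but courses are indivisible.
Algorithms + Networks + Graphics: credit hours 4 + 4 + 11 = 19 ≤ 24, interest score 13 + 11 + 4 = 28.
Algorithms + HCI + Networks: credit hours 4 + 13 + 4 = 21 ≤ 24, interest score 13 + 14 + 11 = 38.
Algorithms + HCI: credit hours 4 + 13 = 17 ≤ 24, interest score 13 + 14 = 27.
Best is Algorithms, HCI, and Networks with total interest score 38.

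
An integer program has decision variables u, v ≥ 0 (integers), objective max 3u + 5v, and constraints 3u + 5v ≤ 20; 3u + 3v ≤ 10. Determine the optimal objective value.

Relaxing integrality, the LP optimum is 16.67 at (u,v) = (0, 3.33), which is not an integer point.
(u,v)=(0,3): 3·0+5·3=15≤20, 3·0+3·3=9≤10, objective 15.
(u,v)=(1,2): 3·1+5·2=13≤20, 3·1+3·2=9≤10, objective 13.
(u,v)=(0,2): 3·0+5·2=10≤20, 3·0+3·2=6≤10, objective 10.
Maximum is 15 at (u,v)=(0,3).

15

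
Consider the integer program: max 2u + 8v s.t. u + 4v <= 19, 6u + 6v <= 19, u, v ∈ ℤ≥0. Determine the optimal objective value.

(u,v)=(0,3): 1·0+4·3=12≤19, 6·0+6·3=18≤19, objective 24.
(u,v)=(1,2): 1·1+4·2=9≤19, 6·1+6·2=18≤19, objective 18.
(u,v)=(0,2): 1·0+4·2=8≤19, 6·0+6·2=12≤19, objective 16.
Maximum is 24 at (u,v)=(0,3).

24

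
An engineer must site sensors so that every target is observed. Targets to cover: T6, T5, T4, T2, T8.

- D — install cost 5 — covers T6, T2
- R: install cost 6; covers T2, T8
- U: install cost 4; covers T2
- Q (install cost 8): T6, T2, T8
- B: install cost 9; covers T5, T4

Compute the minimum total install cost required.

The greedy cost-per-new-target heuristic would pick D, B, and R for 20, but a cheaper cover exists.
Choose Q and B: together they cover T6, T5, T4, T2, T8 — every target.
Total install cost: 8 + 9 = 17.
No cover costs less than 17.

17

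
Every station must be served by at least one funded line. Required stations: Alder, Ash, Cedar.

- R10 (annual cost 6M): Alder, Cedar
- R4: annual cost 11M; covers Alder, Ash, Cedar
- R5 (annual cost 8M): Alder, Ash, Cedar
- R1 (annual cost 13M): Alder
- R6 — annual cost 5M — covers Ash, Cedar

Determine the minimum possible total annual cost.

8

This is a weighted set-cover instance.
R5 alone covers Alder, Ash, Cedar — every station.
Total annual cost: 8.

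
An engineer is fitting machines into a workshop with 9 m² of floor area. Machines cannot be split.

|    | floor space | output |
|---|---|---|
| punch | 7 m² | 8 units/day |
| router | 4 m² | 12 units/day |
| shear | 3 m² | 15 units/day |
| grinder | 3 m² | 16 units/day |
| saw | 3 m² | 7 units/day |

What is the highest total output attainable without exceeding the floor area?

38

Treat it as a binary knapsack problem.
shear + grinder + saw: floor space 3 + 3 + 3 = 9 ≤ 9, output 15 + 16 + 7 = 38.
shear + grinder: floor space 3 + 3 = 6 ≤ 9, output 15 + 16 = 31.
Best is shear, grinder, and saw with total output 38.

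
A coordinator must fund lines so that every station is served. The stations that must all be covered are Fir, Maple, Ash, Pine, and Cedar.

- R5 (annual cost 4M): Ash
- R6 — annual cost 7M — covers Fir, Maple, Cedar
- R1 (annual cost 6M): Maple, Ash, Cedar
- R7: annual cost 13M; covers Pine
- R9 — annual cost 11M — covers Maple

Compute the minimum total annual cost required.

24

This is a weighted set-cover instance.
The greedy cost-per-new-station heuristic would pick R1, R6, and R7 for 26, but a cheaper cover exists.
Choose R5, R6, and R7: together they cover Fir, Maple, Ash, Pine, Cedar — every station.
Total annual cost: 4 + 7 + 13 = 24.
No cover costs less than 24.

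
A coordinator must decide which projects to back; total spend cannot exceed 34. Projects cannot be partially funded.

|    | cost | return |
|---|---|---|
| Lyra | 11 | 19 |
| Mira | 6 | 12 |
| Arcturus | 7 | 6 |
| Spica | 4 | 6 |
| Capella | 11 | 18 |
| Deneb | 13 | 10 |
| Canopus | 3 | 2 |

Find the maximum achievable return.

55

Lyra + Mira + Capella + Canopus: cost 11 + 6 + 11 + 3 = 31 ≤ 34, return 19 + 12 + 18 + 2 = 51.
Lyra + Mira + Spica + Capella: cost 11 + 6 + 4 + 11 = 32 ≤ 34, return 19 + 12 + 6 + 18 = 55.
Best is Lyra, Mira, Spica, and Capella with total return 55.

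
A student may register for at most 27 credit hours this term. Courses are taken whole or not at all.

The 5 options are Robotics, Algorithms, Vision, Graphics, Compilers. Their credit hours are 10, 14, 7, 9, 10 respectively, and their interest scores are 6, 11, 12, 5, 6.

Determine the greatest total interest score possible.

Allowing fractional choices, the relaxed optimum would be about 26.6, but courses are indivisible.
Robotics + Vision + Graphics: credit hours 10 + 7 + 9 = 26 ≤ 27, interest score 6 + 12 + 5 = 23.
Algorithms + Vision: credit hours 14 + 7 = 21 ≤ 27, interest score 11 + 12 = 23.
Robotics + Vision + Compilers: credit hours 10 + 7 + 10 = 27 ≤ 27, interest score 6 + 12 + 6 = 24.
Best is Robotics, Vision, and Compilers with total interest score 24.

24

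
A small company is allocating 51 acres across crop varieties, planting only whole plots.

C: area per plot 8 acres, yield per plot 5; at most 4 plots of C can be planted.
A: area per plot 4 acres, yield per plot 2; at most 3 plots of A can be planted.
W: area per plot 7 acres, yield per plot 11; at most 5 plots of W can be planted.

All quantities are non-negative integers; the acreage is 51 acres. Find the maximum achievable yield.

Take 2×C and 5×W: area 51 ≤ 51, yield 2·5 + 5·11 = 65.
W has the best ratio (11/7) and is taken to its limit of 5; remaining capacity is filled optimally with the others.

65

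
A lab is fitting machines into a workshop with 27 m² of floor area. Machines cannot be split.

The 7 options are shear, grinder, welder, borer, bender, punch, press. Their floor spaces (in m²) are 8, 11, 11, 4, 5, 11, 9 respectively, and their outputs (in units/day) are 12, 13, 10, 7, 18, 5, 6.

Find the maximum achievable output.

43

shear + grinder + bender: floor space 8 + 11 + 5 = 24 ≤ 27, output 12 + 13 + 18 = 43.
grinder + welder + bender: floor space 11 + 11 + 5 = 27 ≤ 27, output 13 + 10 + 18 = 41.
shear + borer + bender + press: floor space 8 + 4 + 5 + 9 = 26 ≤ 27, output 12 + 7 + 18 + 6 = 43.
The maximum output is 43; one optimal choice is shear, grinder, and bender.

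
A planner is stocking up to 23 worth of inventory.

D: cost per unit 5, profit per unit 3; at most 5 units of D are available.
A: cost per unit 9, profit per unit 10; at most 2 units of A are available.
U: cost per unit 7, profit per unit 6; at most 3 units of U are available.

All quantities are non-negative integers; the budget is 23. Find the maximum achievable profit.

This is a bounded integer knapsack.
A has the best ratio (10/9); taking only A gives at most 2×10 = 20 (stopped by the cost limit).
Mixing does better — 1×D and 2×A: cost 23 ≤ 23, profit 1·3 + 2·10 = 23.

23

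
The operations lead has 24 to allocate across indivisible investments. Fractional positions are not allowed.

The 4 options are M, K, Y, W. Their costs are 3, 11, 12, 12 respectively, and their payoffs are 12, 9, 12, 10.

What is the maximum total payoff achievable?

24

Y + W: cost 12 + 12 = 24 ≤ 24, payoff 12 + 10 = 22.
M + W: cost 3 + 12 = 15 ≤ 24, payoff 12 + 10 = 22.
M + Y: cost 3 + 12 = 15 ≤ 24, payoff 12 + 12 = 24.
Best is M and Y with total payoff 24.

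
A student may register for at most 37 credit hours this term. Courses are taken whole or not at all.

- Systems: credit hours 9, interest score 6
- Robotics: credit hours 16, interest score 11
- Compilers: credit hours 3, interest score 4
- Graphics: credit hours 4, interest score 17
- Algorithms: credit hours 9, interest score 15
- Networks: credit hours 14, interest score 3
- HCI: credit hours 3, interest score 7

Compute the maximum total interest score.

This is an integer program with binary decision variables.
Robotics + Compilers + Graphics + Algorithms + HCI: credit hours 16 + 3 + 4 + 9 + 3 = 35 ≤ 37, interest score 11 + 4 + 17 + 15 + 7 = 54.
Systems + Compilers + Graphics + Algorithms + HCI: credit hours 9 + 3 + 4 + 9 + 3 = 28 ≤ 37, interest score 6 + 4 + 17 + 15 + 7 = 49.
Robotics + Graphics + Algorithms + HCI: credit hours 16 + 4 + 9 + 3 = 32 ≤ 37, interest score 11 + 17 + 15 + 7 = 50.
Best is Robotics, Compilers, Graphics, Algorithms, and HCI with total interest score 54.

54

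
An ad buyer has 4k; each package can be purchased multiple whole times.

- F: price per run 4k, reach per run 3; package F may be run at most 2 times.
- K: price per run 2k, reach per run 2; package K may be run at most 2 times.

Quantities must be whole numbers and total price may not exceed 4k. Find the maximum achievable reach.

4

K has the best ratio (2/2); taking only K gives at most 2×2 = 4 (stopped by the price limit).
Optimal: 2×K: price 4 ≤ 4, reach 2·2 = 4.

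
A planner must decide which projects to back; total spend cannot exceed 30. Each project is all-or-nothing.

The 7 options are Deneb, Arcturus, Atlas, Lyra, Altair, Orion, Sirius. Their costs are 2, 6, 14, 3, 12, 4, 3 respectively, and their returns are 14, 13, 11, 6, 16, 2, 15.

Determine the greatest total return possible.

66

Take Deneb, Arcturus, Lyra, Altair, Orion, and Sirius: cost 2 + 6 + 3 + 12 + 4 + 3 = 30 ≤ 30, return 14 + 13 + 6 + 16 + 2 + 15 = 66.
No other feasible combination does better.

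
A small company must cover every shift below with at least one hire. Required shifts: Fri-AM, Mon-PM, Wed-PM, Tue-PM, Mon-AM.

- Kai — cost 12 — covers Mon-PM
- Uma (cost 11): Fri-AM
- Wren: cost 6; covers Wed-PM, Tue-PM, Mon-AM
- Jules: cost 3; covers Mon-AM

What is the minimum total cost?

This is a weighted set-cover instance.
Choose Kai, Uma, and Wren: together they cover Fri-AM, Mon-PM, Wed-PM, Tue-PM, Mon-AM — every shift.
Total cost: 12 + 11 + 6 = 29.
No cover costs less than 29.

29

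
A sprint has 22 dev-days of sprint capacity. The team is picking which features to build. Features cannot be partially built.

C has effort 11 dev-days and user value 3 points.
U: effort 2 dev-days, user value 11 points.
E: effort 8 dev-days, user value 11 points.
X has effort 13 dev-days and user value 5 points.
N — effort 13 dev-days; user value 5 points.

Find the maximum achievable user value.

C + U + E: effort 11 + 2 + 8 = 21 ≤ 22, user value 3 + 11 + 11 = 25.
U + E: effort 2 + 8 = 10 ≤ 22, user value 11 + 11 = 22.
U + X: effort 2 + 13 = 15 ≤ 22, user value 11 + 5 = 16.
Best is C, U, and E with total user value 25.

25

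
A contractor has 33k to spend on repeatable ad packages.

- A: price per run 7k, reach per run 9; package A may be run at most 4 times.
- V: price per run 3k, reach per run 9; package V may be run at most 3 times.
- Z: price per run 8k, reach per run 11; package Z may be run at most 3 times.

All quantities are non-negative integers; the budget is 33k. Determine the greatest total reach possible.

This is a bounded integer knapsack.
Take 3×V and 3×Z: price 33 ≤ 33, reach 3·9 + 3·11 = 60.
V has the best ratio (9/3) and is taken to its limit of 3; remaining capacity is filled optimally with the others.

60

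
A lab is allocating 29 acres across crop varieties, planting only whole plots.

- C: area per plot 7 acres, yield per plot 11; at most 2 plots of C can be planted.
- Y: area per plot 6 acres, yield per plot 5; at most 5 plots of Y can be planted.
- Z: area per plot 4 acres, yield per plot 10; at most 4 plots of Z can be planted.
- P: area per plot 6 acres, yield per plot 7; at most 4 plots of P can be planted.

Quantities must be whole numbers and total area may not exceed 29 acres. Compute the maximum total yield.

This is a bounded integer knapsack.
1×C, 4×Z, and 1×P: area 29 ≤ 29, yield 1·11 + 4·10 + 1·7 = 58.
1×C, 1×Y, and 4×Z: area 29 ≤ 29, yield 1·11 + 1·5 + 4·10 = 56.
Best is 58.

58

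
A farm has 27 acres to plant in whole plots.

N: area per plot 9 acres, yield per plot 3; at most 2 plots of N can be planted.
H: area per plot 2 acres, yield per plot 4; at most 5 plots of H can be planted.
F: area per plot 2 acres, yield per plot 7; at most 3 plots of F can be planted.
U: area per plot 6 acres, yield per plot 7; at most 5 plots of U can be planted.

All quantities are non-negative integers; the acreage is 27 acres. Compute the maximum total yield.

51

4×H, 3×F, and 2×U: area 26 ≤ 27, yield 4·4 + 3·7 + 2·7 = 51.
5×H, 2×F, and 2×U: area 26 ≤ 27, yield 5·4 + 2·7 + 2·7 = 48.
Best is 51.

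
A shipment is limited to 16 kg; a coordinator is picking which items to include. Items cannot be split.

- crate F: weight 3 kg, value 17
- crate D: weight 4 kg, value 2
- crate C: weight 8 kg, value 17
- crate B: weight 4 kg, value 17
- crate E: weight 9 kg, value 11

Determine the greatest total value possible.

Allowing fractional choices, the relaxed optimum would be about 52.2, but items are indivisible.
crate F + crate C + crate B: weight 3 + 8 + 4 = 15 ≤ 16, value 17 + 17 + 17 = 51.
crate F + crate D + crate B: weight 3 + 4 + 4 = 11 ≤ 16, value 17 + 2 + 17 = 36.
crate F + crate B + crate E: weight 3 + 4 + 9 = 16 ≤ 16, value 17 + 17 + 11 = 45.
Best is crate F, crate C, and crate B with total value 51.

51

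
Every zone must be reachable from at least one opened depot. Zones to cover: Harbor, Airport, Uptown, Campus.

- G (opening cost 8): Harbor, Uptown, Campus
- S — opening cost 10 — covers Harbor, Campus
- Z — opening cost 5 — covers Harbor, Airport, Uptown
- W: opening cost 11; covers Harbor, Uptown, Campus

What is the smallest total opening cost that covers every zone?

This is an integer covering problem.
Choose G and Z: together they cover Harbor, Airport, Uptown, Campus — every zone.
Total opening cost: 8 + 5 = 13.
No cover costs less than 13.

13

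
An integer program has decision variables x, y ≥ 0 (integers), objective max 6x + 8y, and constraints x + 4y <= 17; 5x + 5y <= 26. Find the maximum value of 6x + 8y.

(x,y)=(1,4) is feasible, giving 38.
(x,y)=(2,3) is feasible, giving 36.
(x,y)=(0,4) is feasible, giving 32.
(x,y)=(1,3) is feasible, giving 30.
The best lattice point is (1,4), giving 38.

38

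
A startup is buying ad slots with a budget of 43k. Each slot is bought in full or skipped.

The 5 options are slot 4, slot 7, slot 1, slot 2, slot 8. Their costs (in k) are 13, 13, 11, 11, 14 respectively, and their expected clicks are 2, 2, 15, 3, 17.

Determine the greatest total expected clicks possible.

35

Allowing fractional choices, the relaxed optimum would be about 36.1, but ad slots are indivisible.
slot 4 + slot 1 + slot 8: cost 13 + 11 + 14 = 38 ≤ 43, expected clicks 2 + 15 + 17 = 34.
slot 7 + slot 1 + slot 8: cost 13 + 11 + 14 = 38 ≤ 43, expected clicks 2 + 15 + 17 = 34.
slot 1 + slot 2 + slot 8: cost 11 + 11 + 14 = 36 ≤ 43, expected clicks 15 + 3 + 17 = 35.
Best is slot 1, slot 2, and slot 8 with total expected clicks 35.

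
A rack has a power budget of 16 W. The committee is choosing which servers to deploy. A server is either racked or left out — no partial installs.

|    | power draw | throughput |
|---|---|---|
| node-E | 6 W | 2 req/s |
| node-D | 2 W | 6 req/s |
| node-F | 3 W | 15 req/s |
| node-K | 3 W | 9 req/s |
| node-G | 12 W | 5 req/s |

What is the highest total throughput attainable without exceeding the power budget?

Allowing fractional choices, the relaxed optimum would be about 33.3, but servers are indivisible.
node-E + node-F + node-K: power draw 6 + 3 + 3 = 12 ≤ 16, throughput 2 + 15 + 9 = 26.
node-D + node-F + node-K: power draw 2 + 3 + 3 = 8 ≤ 16, throughput 6 + 15 + 9 = 30.
node-E + node-D + node-F + node-K: power draw 6 + 2 + 3 + 3 = 14 ≤ 16, throughput 2 + 6 + 15 + 9 = 32.
Best is node-E, node-D, node-F, and node-K with total throughput 32.

32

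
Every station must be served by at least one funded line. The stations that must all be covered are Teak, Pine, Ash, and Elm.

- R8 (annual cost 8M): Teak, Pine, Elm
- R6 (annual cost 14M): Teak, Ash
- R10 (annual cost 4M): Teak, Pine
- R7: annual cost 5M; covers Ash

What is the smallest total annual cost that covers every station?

13

The greedy cost-per-new-station heuristic would pick R10, R7, and R8 for 17, but a cheaper cover exists.
Choose R8 and R7: together they cover Teak, Pine, Ash, Elm — every station.
Total annual cost: 8 + 5 = 13.
No cover costs less than 13.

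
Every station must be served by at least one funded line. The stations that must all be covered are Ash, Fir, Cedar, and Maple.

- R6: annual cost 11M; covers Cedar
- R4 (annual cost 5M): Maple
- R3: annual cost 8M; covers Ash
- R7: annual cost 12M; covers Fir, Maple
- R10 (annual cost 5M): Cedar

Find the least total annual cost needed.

This is a weighted set-cover instance.
The greedy cost-per-new-station heuristic would pick R4, R10, R3, and R7 for 30, but a cheaper cover exists.
Choose R3, R7, and R10: together they cover Ash, Fir, Cedar, Maple — every station.
Total annual cost: 8 + 12 + 5 = 25.
No cover costs less than 25.

25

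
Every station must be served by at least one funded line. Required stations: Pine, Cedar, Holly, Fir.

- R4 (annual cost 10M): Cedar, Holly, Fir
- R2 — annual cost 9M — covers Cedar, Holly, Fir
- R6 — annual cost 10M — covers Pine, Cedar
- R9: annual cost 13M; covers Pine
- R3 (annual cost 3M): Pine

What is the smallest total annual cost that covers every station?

Choose R2 and R3: together they cover Pine, Cedar, Holly, Fir — every station.
Total annual cost: 9 + 3 = 12.
No cover costs less than 12.

12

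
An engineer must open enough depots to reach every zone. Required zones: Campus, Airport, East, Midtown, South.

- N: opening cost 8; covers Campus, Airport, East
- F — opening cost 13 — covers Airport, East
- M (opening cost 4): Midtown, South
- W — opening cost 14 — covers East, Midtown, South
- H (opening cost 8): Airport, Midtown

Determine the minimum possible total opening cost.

Choose N and M: together they cover Campus, Airport, East, Midtown, South — every zone.
Total opening cost: 8 + 4 = 12.
No cover costs less than 12.

12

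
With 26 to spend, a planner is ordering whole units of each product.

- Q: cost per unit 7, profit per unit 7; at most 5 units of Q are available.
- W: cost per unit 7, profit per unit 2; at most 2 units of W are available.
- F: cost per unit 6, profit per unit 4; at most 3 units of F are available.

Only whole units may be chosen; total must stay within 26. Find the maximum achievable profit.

3×Q: cost 21 ≤ 26, profit 3·7 = 21.
2×Q and 2×F: cost 26 ≤ 26, profit 2·7 + 2·4 = 22.
Best is 22.

22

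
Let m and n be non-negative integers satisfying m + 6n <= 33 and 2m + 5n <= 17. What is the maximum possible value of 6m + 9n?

Relaxing integrality, the LP optimum is 51.00 at (m,n) = (8.5, 0), which is not an integer point.
(m,n)=(8,0): 1·8+6·0=8≤33, 2·8+5·0=16≤17, objective 48.
(m,n)=(7,0): 1·7+6·0=7≤33, 2·7+5·0=14≤17, objective 42.
Maximum is 48 at (m,n)=(8,0).

48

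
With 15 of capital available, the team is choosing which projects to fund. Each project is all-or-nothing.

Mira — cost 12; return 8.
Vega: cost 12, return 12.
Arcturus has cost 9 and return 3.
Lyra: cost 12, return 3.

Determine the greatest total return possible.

12

Vega: cost 12 ≤ 15, return 12.
Arcturus: cost 9 ≤ 15, return 3.
Mira: cost 12 ≤ 15, return 8.
Best is Vega with total return 12.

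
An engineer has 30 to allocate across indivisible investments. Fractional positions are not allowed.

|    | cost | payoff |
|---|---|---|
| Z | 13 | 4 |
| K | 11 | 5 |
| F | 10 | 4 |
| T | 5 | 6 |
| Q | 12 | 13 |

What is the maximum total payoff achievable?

24

This is an integer program with binary decision variables.
Take K, T, and Q: cost 11 + 5 + 12 = 28 ≤ 30, payoff 5 + 6 + 13 = 24.
No other feasible combination does better.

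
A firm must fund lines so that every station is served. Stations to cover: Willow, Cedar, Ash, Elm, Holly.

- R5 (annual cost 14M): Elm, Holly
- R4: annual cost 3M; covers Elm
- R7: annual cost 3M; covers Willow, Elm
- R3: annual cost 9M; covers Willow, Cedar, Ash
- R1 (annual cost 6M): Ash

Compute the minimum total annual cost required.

The greedy cost-per-new-station heuristic would pick R7, R3, and R5 for 26, but a cheaper cover exists.
Choose R5 and R3: together they cover Willow, Cedar, Ash, Elm, Holly — every station.
Total annual cost: 14 + 9 = 23.
No cover costs less than 23.

23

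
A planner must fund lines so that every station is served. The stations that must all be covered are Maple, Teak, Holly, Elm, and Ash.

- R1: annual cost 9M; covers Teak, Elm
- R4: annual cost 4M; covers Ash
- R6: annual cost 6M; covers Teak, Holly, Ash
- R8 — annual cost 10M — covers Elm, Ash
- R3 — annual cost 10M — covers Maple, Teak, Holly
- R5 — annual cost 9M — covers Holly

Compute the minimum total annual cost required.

20

The greedy cost-per-new-station heuristic would pick R6, R1, and R3 for 25, but a cheaper cover exists.
Choose R8 and R3: together they cover Maple, Teak, Holly, Elm, Ash — every station.
Total annual cost: 10 + 10 = 20.
No cover costs less than 20.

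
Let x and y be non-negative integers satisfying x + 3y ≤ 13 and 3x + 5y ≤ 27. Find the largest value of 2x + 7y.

(x,y)=(1,4) is feasible, giving 30.
(x,y)=(0,4) is feasible, giving 28.
(x,y)=(2,3) is feasible, giving 25.
Maximum is 30 at (x,y)=(1,4).

30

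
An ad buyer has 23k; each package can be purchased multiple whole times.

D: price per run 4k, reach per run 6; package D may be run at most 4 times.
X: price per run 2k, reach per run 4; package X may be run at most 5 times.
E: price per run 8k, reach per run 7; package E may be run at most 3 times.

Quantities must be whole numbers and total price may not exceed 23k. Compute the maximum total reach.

38

This is a bounded integer knapsack.
X has the best ratio (4/2); taking only X gives at most 5×4 = 20 (stopped by the supply cap of 5).
Mixing does better — 3×D and 5×X: price 22 ≤ 23, reach 3·6 + 5·4 = 38.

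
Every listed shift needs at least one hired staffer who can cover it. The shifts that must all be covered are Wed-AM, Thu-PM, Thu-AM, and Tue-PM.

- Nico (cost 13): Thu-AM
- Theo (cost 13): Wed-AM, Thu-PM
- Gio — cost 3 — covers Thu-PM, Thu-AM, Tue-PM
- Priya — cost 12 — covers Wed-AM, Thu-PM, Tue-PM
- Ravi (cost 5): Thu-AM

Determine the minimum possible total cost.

15

Choose Gio and Priya: together they cover Wed-AM, Thu-PM, Thu-AM, Tue-PM — every shift.
Total cost: 3 + 12 = 15.
No cover costs less than 15.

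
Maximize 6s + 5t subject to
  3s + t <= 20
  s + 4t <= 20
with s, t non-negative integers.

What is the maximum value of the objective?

The continuous relaxation peaks at (5.45, 3.64) with value 50.91; rounding to a feasible lattice point costs some objective.
(s,t)=(6,2): 3·6+1·2=20≤20, 1·6+4·2=14≤20, objective 46.
(s,t)=(5,3): 3·5+1·3=18≤20, 1·5+4·3=17≤20, objective 45.
(s,t)=(4,4): 3·4+1·4=16≤20, 1·4+4·4=20≤20, objective 44.
Maximum is 46 at (s,t)=(6,2).

46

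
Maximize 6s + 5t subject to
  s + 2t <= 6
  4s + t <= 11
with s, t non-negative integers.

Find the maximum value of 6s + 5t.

Relaxing integrality, the LP optimum is 23.00 at (s,t) = (2.29, 1.86), which is not an integer point.
(s,t)=(2,2): 1·2+2·2=6≤6, 4·2+1·2=10≤11, objective 22.
(s,t)=(2,1): 1·2+2·1=4≤6, 4·2+1·1=9≤11, objective 17.
The best lattice point is (2,2), giving 22.

22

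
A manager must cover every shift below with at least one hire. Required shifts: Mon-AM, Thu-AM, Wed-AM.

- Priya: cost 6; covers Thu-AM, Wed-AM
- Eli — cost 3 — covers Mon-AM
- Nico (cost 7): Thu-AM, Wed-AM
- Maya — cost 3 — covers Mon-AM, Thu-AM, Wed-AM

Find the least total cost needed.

Maya alone covers Mon-AM, Thu-AM, Wed-AM — every shift.
Total cost: 3.

3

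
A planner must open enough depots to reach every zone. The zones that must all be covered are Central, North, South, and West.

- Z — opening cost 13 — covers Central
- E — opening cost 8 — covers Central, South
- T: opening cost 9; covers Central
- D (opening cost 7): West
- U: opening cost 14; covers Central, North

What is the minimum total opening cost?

This is a weighted set-cover instance.
Choose E, D, and U: together they cover Central, North, South, West — every zone.
Total opening cost: 8 + 7 + 14 = 29.
No cover costs less than 29.

29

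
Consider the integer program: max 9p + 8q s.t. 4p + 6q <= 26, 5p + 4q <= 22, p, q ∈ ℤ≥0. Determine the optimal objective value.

(p,q)=(2,3): 4·2+6·3=26≤26, 5·2+4·3=22≤22, objective 42.
(p,q)=(2,2): 4·2+6·2=20≤26, 5·2+4·2=18≤22, objective 34.
(p,q)=(1,3): 4·1+6·3=22≤26, 5·1+4·3=17≤22, objective 33.
The best lattice point is (2,3), giving 42.

42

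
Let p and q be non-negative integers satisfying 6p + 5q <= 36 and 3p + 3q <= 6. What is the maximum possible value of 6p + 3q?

(p,q)=(2,0): 6·2+5·0=12≤36, 3·2+3·0=6≤6, objective 12.
(p,q)=(1,1): 6·1+5·1=11≤36, 3·1+3·1=6≤6, objective 9.
(p,q)=(1,0): 6·1+5·0=6≤36, 3·1+3·0=3≤6, objective 6.
No feasible integer point exceeds 12.

12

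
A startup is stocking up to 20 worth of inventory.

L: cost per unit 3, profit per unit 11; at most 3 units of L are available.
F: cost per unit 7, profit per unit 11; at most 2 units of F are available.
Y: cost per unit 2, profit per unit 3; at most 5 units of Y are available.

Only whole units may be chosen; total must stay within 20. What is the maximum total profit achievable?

50

L has the best ratio (11/3); taking only L gives at most 3×11 = 33 (stopped by the supply cap of 3).
Mixing does better — 3×L, 1×F, and 2×Y: cost 20 ≤ 20, profit 3·11 + 1·11 + 2·3 = 50.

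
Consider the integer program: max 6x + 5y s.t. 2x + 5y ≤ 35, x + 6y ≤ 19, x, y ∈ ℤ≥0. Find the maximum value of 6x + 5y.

The continuous relaxation peaks at (17.5, 0) with value 105.00; rounding to a feasible lattice point costs some objective.
(x,y)=(17,0): 2·17+5·0=34≤35, 1·17+6·0=17≤19, objective 102.
(x,y)=(16,0): 2·16+5·0=32≤35, 1·16+6·0=16≤19, objective 96.
Maximum is 102 at (x,y)=(17,0).

102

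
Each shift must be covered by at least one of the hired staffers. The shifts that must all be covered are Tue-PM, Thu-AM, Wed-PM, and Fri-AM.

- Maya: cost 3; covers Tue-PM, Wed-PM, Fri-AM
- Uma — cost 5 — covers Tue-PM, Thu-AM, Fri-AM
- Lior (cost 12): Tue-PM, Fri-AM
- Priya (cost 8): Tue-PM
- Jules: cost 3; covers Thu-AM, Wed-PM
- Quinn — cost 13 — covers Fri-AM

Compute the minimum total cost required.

6

This is a weighted set-cover instance.
Choose Maya and Jules: together they cover Tue-PM, Thu-AM, Wed-PM, Fri-AM — every shift.
Total cost: 3 + 3 = 6.
No cover costs less than 6.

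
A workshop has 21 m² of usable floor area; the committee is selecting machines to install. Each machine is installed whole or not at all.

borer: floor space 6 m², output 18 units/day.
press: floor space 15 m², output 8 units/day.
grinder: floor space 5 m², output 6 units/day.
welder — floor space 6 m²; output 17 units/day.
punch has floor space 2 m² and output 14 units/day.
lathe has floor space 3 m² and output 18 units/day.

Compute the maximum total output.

67

Treat it as a binary knapsack problem.
borer + grinder + welder + lathe: floor space 6 + 5 + 6 + 3 = 20 ≤ 21, output 18 + 6 + 17 + 18 = 59.
borer + grinder + punch + lathe: floor space 6 + 5 + 2 + 3 = 16 ≤ 21, output 18 + 6 + 14 + 18 = 56.
borer + welder + punch + lathe: floor space 6 + 6 + 2 + 3 = 17 ≤ 21, output 18 + 17 + 14 + 18 = 67.
Best is borer, welder, punch, and lathe with total output 67.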